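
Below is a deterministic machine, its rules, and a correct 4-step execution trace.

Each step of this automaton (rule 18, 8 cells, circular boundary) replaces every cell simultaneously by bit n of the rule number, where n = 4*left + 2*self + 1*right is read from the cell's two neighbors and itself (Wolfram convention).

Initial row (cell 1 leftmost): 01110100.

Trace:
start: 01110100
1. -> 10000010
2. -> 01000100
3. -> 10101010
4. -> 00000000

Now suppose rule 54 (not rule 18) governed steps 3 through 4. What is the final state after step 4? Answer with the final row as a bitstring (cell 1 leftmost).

(re-executing steps 3..4 under rule 54; state before step 3: 01000100)
3. -> 11101110
4. -> 00010001

00010001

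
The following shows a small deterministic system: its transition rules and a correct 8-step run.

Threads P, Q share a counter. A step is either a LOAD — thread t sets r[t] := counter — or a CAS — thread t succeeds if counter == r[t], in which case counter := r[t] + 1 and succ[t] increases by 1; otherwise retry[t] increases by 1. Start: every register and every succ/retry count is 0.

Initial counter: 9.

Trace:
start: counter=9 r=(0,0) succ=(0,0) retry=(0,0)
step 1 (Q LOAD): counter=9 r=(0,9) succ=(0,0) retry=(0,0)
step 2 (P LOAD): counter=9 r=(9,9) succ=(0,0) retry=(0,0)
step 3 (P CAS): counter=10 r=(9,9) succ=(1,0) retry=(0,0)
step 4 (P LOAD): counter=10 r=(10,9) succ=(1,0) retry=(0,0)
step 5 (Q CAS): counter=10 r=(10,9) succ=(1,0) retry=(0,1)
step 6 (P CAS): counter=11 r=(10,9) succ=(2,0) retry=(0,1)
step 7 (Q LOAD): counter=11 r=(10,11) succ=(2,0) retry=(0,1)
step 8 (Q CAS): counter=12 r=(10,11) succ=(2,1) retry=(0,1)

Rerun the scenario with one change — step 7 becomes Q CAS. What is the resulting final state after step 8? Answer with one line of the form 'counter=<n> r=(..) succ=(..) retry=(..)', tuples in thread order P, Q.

(re-executing from step 7 with the substitution; state before step 7: counter=11 r=(10,9) succ=(2,0) retry=(0,1))
step 7 (Q CAS): counter=11 r=(10,9) succ=(2,0) retry=(0,2)
step 8 (Q CAS): counter=11 r=(10,9) succ=(2,0) retry=(0,3)

counter=11 r=(10,9) succ=(2,0) retry=(0,3)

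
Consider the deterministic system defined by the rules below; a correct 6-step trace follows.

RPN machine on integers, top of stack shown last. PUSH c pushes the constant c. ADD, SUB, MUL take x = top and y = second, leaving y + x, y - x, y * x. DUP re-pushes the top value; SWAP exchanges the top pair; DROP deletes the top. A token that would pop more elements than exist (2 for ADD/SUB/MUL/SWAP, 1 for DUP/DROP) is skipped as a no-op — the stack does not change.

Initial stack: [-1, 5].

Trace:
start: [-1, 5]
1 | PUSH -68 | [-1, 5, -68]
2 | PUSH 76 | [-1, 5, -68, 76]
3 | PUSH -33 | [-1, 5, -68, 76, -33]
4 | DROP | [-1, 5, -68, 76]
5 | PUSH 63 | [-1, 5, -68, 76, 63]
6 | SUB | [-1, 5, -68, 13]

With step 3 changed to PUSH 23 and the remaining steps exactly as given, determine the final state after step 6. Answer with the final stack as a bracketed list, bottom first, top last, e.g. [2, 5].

(re-executing from step 3 with the substitution; state before step 3: [-1, 5, -68, 76])
3 | PUSH 23 | [-1, 5, -68, 76, 23]
4 | DROP | [-1, 5, -68, 76]
5 | PUSH 63 | [-1, 5, -68, 76, 63]
6 | SUB | [-1, 5, -68, 13]

[-1, 5, -68, 13]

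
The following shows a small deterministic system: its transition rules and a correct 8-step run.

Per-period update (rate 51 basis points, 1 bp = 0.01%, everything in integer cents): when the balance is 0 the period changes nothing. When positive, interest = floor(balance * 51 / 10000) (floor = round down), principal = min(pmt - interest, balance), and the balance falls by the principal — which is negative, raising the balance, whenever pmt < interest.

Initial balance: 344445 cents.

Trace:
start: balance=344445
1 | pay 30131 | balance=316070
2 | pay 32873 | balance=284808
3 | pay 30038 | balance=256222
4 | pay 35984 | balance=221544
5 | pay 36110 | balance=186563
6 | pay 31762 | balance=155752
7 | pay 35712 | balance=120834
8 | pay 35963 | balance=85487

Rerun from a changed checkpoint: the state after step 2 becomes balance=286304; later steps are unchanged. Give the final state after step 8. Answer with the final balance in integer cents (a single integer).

state after step 2 := balance=286304
3 | pay 30038 | balance=257726
4 | pay 35984 | balance=223056
5 | pay 36110 | balance=188083
6 | pay 31762 | balance=157280
7 | pay 35712 | balance=122370
8 | pay 35963 | balance=87031

87031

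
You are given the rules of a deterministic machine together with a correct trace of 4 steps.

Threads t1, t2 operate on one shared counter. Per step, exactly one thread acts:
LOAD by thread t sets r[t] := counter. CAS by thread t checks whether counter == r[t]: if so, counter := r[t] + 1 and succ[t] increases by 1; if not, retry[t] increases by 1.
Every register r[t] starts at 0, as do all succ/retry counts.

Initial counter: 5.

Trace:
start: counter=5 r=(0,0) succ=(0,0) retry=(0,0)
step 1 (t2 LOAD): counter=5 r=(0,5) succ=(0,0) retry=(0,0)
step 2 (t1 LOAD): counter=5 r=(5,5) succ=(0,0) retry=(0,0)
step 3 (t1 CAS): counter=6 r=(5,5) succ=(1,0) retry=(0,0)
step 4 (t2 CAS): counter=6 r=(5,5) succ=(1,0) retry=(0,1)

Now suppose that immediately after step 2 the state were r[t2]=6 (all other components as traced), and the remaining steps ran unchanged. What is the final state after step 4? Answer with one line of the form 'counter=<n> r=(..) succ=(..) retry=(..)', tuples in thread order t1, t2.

counter=7 r=(5,6) succ=(1,1) retry=(0,0)

state after step 2 := counter=5 r=(5,6) succ=(0,0) retry=(0,0)
step 3 (t1 CAS): counter=6 r=(5,6) succ=(1,0) retry=(0,0)
step 4 (t2 CAS): counter=7 r=(5,6) succ=(1,1) retry=(0,0)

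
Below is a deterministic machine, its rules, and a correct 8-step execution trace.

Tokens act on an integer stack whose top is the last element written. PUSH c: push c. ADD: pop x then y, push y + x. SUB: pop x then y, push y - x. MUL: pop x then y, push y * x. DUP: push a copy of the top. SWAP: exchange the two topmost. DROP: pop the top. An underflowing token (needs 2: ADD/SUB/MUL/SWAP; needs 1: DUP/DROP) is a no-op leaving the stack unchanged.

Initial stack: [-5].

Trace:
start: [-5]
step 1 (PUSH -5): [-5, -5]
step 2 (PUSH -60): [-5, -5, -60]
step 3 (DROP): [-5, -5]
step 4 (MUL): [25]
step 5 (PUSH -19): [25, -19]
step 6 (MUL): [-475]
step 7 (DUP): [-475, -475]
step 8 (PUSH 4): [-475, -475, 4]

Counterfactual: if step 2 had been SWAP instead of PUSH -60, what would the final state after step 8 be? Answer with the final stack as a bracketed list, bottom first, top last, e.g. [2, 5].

[95, 95, 4]

(re-executing from step 2 with the substitution; state before step 2: [-5, -5])
step 2 (SWAP): [-5, -5]
step 3 (DROP): [-5]
step 4 (MUL): [-5]
step 5 (PUSH -19): [-5, -19]
step 6 (MUL): [95]
step 7 (DUP): [95, 95]
step 8 (PUSH 4): [95, 95, 4]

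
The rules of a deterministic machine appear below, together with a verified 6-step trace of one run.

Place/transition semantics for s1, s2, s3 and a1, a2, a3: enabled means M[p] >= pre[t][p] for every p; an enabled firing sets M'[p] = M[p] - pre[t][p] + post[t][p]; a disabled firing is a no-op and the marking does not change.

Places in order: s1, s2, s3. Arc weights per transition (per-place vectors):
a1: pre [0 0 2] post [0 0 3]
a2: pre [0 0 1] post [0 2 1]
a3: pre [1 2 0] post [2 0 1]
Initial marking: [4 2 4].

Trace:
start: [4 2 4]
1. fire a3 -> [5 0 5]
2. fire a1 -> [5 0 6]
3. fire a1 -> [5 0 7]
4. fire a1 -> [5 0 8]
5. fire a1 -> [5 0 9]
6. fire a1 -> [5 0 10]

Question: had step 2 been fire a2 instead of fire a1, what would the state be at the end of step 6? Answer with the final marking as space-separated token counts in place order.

5 2 9

(re-executing from step 2 with the substitution; state before step 2: [5 0 5])
2. fire a2 -> [5 2 5]
3. fire a1 -> [5 2 6]
4. fire a1 -> [5 2 7]
5. fire a1 -> [5 2 8]
6. fire a1 -> [5 2 9]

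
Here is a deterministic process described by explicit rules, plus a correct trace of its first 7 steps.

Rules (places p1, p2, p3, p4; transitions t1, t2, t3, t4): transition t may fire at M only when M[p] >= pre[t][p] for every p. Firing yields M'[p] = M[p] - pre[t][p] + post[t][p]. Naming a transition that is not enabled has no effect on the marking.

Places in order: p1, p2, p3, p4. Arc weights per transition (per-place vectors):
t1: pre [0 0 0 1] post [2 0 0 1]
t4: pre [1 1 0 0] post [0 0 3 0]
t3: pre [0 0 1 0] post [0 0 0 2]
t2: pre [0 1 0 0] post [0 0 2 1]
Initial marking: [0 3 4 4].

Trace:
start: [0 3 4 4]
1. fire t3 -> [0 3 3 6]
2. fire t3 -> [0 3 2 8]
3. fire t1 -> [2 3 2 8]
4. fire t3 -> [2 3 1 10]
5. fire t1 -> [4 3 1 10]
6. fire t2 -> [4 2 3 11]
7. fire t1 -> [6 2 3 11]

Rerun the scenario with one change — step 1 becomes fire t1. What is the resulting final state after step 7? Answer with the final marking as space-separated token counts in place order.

8 2 4 9

(re-executing from step 1 with the substitution; state before step 1: [0 3 4 4])
1. fire t1 -> [2 3 4 4]
2. fire t3 -> [2 3 3 6]
3. fire t1 -> [4 3 3 6]
4. fire t3 -> [4 3 2 8]
5. fire t1 -> [6 3 2 8]
6. fire t2 -> [6 2 4 9]
7. fire t1 -> [8 2 4 9]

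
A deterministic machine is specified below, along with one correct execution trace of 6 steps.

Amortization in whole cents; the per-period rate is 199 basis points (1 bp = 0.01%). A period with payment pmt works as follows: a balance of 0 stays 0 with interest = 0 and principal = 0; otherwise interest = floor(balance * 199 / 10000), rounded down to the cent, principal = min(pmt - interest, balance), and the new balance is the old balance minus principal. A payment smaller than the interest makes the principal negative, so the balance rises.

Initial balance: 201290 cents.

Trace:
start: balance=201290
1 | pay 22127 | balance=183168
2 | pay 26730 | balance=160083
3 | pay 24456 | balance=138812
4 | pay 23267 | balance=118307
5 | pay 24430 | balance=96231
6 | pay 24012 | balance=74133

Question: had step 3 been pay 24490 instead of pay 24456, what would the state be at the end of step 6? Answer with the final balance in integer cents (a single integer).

(re-executing from step 3 with the substitution; state before step 3: balance=160083)
3 | pay 24490 | balance=138778
4 | pay 23267 | balance=118272
5 | pay 24430 | balance=96195
6 | pay 24012 | balance=74097

74097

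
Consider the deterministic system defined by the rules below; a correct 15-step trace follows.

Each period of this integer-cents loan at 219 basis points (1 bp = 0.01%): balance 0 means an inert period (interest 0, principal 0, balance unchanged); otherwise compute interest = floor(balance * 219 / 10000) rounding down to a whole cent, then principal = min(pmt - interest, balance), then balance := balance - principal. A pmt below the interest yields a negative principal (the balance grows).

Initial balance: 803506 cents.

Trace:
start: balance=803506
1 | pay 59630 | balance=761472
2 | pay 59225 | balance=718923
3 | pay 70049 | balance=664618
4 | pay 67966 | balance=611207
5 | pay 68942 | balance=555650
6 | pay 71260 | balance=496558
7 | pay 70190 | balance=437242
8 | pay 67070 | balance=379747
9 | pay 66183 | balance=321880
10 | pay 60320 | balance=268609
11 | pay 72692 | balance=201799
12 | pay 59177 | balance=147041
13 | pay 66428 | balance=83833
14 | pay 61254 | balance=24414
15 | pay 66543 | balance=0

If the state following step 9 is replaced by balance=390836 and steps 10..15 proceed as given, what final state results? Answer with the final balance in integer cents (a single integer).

36932

state after step 9 := balance=390836
10 | pay 60320 | balance=339075
11 | pay 72692 | balance=273808
12 | pay 59177 | balance=220627
13 | pay 66428 | balance=159030
14 | pay 61254 | balance=101258
15 | pay 66543 | balance=36932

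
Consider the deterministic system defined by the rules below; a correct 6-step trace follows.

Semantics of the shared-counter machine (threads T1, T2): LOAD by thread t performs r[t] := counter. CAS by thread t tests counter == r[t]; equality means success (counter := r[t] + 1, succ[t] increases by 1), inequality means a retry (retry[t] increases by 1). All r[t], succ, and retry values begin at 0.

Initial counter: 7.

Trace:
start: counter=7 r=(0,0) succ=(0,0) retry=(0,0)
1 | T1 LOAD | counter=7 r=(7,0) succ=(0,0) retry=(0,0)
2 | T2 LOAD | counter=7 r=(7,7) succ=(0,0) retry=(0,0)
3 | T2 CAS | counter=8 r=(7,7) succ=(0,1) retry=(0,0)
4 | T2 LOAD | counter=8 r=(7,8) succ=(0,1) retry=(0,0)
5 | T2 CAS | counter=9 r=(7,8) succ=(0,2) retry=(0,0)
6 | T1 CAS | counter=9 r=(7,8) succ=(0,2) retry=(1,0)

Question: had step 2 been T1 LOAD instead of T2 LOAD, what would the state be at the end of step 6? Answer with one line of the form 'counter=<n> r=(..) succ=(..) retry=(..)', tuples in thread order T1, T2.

counter=8 r=(7,7) succ=(0,1) retry=(1,1)

(re-executing from step 2 with the substitution; state before step 2: counter=7 r=(7,0) succ=(0,0) retry=(0,0))
2 | T1 LOAD | counter=7 r=(7,0) succ=(0,0) retry=(0,0)
3 | T2 CAS | counter=7 r=(7,0) succ=(0,0) retry=(0,1)
4 | T2 LOAD | counter=7 r=(7,7) succ=(0,0) retry=(0,1)
5 | T2 CAS | counter=8 r=(7,7) succ=(0,1) retry=(0,1)
6 | T1 CAS | counter=8 r=(7,7) succ=(0,1) retry=(1,1)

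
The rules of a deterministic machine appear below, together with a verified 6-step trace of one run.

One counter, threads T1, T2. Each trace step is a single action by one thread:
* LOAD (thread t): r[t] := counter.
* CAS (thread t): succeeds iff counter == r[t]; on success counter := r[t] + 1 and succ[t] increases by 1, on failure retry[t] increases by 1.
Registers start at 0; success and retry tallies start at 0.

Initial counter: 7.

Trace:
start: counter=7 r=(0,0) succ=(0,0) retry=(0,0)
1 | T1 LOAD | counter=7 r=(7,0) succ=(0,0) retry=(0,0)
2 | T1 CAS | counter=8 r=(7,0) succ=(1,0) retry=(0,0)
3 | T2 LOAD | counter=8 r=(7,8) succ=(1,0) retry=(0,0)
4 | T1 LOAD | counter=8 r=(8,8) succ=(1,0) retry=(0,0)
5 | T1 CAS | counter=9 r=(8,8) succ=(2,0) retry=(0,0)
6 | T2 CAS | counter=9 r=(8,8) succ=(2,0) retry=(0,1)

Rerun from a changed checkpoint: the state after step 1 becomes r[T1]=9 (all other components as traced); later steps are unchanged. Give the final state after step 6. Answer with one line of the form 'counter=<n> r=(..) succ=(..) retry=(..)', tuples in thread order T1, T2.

counter=8 r=(7,7) succ=(1,0) retry=(1,1)

state after step 1 := counter=7 r=(9,0) succ=(0,0) retry=(0,0)
2 | T1 CAS | counter=7 r=(9,0) succ=(0,0) retry=(1,0)
3 | T2 LOAD | counter=7 r=(9,7) succ=(0,0) retry=(1,0)
4 | T1 LOAD | counter=7 r=(7,7) succ=(0,0) retry=(1,0)
5 | T1 CAS | counter=8 r=(7,7) succ=(1,0) retry=(1,0)
6 | T2 CAS | counter=8 r=(7,7) succ=(1,0) retry=(1,1)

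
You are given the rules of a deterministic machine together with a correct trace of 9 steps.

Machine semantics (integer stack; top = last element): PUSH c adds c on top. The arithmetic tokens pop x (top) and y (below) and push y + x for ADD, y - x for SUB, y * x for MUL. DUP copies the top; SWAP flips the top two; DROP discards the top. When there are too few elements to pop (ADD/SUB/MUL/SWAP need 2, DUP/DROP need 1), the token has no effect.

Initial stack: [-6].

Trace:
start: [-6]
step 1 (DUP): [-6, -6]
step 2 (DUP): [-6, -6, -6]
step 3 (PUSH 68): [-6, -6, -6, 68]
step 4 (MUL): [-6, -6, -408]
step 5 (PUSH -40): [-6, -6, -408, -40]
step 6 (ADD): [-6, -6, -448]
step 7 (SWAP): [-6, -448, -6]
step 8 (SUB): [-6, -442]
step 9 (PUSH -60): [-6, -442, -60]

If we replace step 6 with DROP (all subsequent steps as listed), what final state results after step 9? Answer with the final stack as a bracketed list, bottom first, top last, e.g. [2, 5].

(re-executing from step 6 with the substitution; state before step 6: [-6, -6, -408, -40])
step 6 (DROP): [-6, -6, -408]
step 7 (SWAP): [-6, -408, -6]
step 8 (SUB): [-6, -402]
step 9 (PUSH -60): [-6, -402, -60]

[-6, -402, -60]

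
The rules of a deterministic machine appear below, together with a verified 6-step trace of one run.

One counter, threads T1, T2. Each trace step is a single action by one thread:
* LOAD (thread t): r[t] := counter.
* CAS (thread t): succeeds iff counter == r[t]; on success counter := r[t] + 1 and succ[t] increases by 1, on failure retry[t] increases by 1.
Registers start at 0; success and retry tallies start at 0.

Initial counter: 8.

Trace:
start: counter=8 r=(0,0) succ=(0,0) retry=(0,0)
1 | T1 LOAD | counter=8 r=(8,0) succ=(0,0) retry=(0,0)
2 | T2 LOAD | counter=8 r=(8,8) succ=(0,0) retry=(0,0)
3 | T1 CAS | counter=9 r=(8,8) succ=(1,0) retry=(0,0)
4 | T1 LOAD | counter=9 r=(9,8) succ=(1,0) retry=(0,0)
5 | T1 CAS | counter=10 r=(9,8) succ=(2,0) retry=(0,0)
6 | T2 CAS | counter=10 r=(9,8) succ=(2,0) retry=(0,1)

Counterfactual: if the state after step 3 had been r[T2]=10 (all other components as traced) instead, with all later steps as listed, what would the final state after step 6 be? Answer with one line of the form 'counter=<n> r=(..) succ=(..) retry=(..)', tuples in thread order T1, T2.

state after step 3 := counter=9 r=(8,10) succ=(1,0) retry=(0,0)
4 | T1 LOAD | counter=9 r=(9,10) succ=(1,0) retry=(0,0)
5 | T1 CAS | counter=10 r=(9,10) succ=(2,0) retry=(0,0)
6 | T2 CAS | counter=11 r=(9,10) succ=(2,1) retry=(0,0)

counter=11 r=(9,10) succ=(2,1) retry=(0,0)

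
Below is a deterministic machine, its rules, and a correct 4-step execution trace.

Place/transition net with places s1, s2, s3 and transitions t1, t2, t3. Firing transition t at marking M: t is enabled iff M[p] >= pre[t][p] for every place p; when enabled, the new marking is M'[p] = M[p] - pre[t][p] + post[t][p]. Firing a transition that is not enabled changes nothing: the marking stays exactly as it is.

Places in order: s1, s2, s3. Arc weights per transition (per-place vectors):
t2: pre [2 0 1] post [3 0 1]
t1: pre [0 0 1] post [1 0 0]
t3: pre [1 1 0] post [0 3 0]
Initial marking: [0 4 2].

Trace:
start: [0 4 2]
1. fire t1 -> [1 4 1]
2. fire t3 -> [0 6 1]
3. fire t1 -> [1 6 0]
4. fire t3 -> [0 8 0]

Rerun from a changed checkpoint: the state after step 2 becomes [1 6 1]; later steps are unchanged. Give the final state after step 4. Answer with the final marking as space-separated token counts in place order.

1 8 0

state after step 2 := [1 6 1]
3. fire t1 -> [2 6 0]
4. fire t3 -> [1 8 0]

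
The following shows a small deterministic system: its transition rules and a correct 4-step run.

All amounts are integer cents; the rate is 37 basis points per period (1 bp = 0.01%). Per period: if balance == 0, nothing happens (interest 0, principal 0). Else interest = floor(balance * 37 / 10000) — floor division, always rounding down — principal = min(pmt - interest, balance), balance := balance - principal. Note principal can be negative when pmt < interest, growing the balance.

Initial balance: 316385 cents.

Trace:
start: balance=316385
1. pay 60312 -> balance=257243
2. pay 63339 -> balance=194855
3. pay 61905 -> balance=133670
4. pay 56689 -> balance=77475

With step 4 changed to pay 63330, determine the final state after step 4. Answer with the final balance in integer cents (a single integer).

(re-executing from step 4 with the substitution; state before step 4: balance=133670)
4. pay 63330 -> balance=70834

70834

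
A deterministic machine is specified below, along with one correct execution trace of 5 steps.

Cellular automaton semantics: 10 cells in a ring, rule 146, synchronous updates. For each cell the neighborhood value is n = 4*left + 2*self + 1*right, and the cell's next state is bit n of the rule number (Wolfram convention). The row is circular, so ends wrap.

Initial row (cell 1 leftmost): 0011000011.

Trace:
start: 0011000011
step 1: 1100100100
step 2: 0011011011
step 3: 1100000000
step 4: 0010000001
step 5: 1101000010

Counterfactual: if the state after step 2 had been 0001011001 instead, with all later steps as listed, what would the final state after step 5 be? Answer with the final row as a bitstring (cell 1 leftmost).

state after step 2 := 0001011001
step 3: 1010000110
step 4: 0001001000
step 5: 0010110100

0010110100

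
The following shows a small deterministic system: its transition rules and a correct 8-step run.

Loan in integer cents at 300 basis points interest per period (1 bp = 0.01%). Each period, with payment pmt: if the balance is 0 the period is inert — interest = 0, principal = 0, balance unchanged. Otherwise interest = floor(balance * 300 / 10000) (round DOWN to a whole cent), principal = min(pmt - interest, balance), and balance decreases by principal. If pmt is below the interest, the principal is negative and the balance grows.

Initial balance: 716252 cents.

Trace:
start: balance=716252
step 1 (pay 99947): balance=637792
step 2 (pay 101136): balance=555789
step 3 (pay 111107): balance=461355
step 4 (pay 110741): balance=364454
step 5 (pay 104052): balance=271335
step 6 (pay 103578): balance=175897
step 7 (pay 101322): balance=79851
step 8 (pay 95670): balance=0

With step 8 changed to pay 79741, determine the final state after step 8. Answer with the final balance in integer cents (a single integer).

2505

(re-executing from step 8 with the substitution; state before step 8: balance=79851)
step 8 (pay 79741): balance=2505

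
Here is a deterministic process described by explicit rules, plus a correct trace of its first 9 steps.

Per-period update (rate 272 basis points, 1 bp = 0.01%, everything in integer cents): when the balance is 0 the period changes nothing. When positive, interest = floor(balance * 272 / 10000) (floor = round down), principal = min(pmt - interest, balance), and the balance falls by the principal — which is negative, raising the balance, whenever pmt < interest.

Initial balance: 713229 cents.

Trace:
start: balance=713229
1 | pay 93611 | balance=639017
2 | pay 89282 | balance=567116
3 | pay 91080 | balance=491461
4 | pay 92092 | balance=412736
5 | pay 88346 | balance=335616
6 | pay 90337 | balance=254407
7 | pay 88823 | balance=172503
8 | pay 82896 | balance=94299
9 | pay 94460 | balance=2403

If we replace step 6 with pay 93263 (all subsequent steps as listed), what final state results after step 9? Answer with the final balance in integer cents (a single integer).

0

(re-executing from step 6 with the substitution; state before step 6: balance=335616)
6 | pay 93263 | balance=251481
7 | pay 88823 | balance=169498
8 | pay 82896 | balance=91212
9 | pay 94460 | balance=0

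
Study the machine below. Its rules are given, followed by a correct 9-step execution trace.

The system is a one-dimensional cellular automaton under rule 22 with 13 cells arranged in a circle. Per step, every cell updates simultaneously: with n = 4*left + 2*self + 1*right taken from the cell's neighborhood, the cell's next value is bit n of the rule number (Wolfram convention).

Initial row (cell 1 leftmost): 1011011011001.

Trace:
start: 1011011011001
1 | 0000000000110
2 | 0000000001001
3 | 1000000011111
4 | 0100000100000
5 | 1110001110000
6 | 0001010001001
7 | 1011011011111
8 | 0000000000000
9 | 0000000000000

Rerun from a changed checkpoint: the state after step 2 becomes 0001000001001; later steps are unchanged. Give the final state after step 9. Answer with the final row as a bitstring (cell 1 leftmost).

1110110110111

state after step 2 := 0001000001001
3 | 1011100011111
4 | 0000010100000
5 | 0000110110000
6 | 0001000001000
7 | 0011100011100
8 | 0100010100010
9 | 1110110110111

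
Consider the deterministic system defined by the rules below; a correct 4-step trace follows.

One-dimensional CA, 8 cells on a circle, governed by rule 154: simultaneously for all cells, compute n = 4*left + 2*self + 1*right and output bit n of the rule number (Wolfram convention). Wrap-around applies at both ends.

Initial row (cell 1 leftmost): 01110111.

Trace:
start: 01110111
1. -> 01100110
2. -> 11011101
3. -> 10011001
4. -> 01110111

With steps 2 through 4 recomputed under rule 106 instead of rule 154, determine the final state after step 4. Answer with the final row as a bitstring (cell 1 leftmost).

11101110

(re-executing steps 2..4 under rule 106; state before step 2: 01100110)
2. -> 11101110
3. -> 10111011
4. -> 11101110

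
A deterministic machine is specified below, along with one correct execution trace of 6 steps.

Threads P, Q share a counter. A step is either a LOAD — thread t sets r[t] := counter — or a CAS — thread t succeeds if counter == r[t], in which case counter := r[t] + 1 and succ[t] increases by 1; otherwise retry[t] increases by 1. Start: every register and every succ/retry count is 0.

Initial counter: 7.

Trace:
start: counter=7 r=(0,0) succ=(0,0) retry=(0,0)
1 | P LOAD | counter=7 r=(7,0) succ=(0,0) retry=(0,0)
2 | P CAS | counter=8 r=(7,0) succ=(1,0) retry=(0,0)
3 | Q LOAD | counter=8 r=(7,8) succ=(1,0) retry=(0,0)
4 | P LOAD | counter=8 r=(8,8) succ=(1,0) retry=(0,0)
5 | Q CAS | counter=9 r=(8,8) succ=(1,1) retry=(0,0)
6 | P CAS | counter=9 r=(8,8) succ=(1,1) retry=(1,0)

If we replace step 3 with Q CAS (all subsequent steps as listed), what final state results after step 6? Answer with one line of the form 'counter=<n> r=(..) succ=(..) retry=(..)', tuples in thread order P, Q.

counter=9 r=(8,0) succ=(2,0) retry=(0,2)

(re-executing from step 3 with the substitution; state before step 3: counter=8 r=(7,0) succ=(1,0) retry=(0,0))
3 | Q CAS | counter=8 r=(7,0) succ=(1,0) retry=(0,1)
4 | P LOAD | counter=8 r=(8,0) succ=(1,0) retry=(0,1)
5 | Q CAS | counter=8 r=(8,0) succ=(1,0) retry=(0,2)
6 | P CAS | counter=9 r=(8,0) succ=(2,0) retry=(0,2)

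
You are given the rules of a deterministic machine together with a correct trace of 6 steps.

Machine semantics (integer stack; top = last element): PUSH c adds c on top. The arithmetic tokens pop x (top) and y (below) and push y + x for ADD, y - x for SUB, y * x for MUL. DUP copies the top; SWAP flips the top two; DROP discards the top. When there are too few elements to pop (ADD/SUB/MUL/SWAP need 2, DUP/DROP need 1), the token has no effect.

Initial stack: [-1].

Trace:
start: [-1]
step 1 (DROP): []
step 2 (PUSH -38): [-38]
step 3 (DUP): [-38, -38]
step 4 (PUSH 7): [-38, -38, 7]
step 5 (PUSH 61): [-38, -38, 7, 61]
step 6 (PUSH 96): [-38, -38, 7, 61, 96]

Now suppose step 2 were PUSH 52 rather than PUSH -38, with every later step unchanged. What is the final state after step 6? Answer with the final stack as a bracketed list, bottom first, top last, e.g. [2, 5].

[52, 52, 7, 61, 96]

(re-executing from step 2 with the substitution; state before step 2: [])
step 2 (PUSH 52): [52]
step 3 (DUP): [52, 52]
step 4 (PUSH 7): [52, 52, 7]
step 5 (PUSH 61): [52, 52, 7, 61]
step 6 (PUSH 96): [52, 52, 7, 61, 96]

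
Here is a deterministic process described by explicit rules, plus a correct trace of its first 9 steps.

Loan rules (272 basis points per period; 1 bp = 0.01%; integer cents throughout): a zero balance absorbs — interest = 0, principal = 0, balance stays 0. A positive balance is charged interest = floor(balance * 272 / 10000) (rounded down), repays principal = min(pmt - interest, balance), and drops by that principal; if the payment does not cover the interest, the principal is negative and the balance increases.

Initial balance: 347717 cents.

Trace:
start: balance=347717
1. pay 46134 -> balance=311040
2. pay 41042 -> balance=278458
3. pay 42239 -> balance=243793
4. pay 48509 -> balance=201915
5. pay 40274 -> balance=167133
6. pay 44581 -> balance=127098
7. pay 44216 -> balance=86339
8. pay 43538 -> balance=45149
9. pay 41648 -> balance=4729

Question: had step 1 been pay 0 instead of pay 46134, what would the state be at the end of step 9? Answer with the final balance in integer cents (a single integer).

61911

(re-executing from step 1 with the substitution; state before step 1: balance=347717)
1. pay 0 -> balance=357174
2. pay 41042 -> balance=325847
3. pay 42239 -> balance=292471
4. pay 48509 -> balance=251917
5. pay 40274 -> balance=218495
6. pay 44581 -> balance=179857
7. pay 44216 -> balance=140533
8. pay 43538 -> balance=100817
9. pay 41648 -> balance=61911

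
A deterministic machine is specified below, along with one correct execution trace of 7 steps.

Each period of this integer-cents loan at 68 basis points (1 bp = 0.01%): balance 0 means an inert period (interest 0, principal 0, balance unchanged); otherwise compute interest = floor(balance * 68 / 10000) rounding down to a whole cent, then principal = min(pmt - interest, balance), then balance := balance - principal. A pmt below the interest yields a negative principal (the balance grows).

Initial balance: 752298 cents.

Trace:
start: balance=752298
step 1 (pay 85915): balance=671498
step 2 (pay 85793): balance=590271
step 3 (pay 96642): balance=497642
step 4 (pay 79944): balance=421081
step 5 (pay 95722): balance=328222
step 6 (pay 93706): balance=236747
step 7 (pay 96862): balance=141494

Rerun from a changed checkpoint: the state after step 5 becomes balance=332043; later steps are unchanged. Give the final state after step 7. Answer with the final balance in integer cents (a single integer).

145368

state after step 5 := balance=332043
step 6 (pay 93706): balance=240594
step 7 (pay 96862): balance=145368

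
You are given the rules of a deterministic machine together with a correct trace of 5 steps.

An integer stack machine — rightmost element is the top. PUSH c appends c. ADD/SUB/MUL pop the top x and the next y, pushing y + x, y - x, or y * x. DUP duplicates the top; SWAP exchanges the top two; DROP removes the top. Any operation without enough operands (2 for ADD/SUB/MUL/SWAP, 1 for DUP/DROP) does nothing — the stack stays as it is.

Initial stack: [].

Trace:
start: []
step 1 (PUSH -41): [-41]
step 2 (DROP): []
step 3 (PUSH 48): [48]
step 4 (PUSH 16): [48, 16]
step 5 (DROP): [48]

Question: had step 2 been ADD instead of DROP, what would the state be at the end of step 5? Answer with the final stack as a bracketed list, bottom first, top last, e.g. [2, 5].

[-41, 48]

(re-executing from step 2 with the substitution; state before step 2: [-41])
step 2 (ADD): [-41]
step 3 (PUSH 48): [-41, 48]
step 4 (PUSH 16): [-41, 48, 16]
step 5 (DROP): [-41, 48]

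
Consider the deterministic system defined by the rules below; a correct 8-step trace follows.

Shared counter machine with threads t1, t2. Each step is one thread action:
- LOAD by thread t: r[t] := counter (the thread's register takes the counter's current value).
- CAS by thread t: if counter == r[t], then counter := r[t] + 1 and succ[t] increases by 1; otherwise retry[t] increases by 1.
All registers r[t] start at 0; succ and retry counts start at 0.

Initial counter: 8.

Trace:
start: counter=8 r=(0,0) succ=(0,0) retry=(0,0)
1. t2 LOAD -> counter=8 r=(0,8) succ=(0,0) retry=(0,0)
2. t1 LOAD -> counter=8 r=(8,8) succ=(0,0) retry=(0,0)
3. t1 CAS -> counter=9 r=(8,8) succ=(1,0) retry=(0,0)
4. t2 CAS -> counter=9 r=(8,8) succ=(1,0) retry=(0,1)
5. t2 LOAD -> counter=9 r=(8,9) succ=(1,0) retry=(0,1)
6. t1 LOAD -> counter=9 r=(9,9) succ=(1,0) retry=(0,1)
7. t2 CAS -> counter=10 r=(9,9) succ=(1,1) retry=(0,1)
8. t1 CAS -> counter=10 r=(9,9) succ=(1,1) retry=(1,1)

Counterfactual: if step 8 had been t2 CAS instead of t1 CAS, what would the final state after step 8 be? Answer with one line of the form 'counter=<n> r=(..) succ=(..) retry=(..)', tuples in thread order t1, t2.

(re-executing from step 8 with the substitution; state before step 8: counter=10 r=(9,9) succ=(1,1) retry=(0,1))
8. t2 CAS -> counter=10 r=(9,9) succ=(1,1) retry=(0,2)

counter=10 r=(9,9) succ=(1,1) retry=(0,2)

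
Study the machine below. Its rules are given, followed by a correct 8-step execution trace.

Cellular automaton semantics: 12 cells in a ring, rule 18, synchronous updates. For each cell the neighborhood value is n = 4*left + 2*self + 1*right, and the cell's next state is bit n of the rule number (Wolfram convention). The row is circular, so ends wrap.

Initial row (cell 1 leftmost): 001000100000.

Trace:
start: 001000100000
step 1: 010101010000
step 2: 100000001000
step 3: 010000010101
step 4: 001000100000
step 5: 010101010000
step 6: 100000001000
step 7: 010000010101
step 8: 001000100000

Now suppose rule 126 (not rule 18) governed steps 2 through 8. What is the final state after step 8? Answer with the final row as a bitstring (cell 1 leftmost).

(re-executing steps 2..8 under rule 126; state before step 2: 010101010000)
step 2: 111111111000
step 3: 100000001101
step 4: 110000011111
step 5: 011000110000
step 6: 111101111000
step 7: 100111001101
step 8: 111101111111

111101111111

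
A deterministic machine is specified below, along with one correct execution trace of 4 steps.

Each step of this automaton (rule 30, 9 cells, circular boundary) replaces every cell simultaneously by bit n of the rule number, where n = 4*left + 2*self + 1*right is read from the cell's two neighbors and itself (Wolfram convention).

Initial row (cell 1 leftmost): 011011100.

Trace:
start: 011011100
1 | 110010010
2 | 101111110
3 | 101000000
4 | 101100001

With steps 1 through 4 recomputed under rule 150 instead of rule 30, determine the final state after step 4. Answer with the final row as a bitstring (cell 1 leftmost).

(re-executing steps 1..4 under rule 150; state before step 1: 011011100)
1 | 100001010
2 | 110011010
3 | 001100010
4 | 010010111

010010111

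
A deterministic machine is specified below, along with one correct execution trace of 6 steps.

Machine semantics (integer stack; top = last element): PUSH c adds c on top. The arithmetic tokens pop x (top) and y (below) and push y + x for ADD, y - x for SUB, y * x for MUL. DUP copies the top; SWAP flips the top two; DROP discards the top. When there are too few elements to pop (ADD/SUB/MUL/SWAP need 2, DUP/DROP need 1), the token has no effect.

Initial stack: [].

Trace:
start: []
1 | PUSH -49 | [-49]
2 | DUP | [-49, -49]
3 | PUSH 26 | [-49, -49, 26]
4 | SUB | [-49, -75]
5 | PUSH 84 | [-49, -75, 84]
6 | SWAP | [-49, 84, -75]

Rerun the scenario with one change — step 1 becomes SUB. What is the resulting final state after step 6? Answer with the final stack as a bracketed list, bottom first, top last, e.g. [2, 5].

(re-executing from step 1 with the substitution; state before step 1: [])
1 | SUB | []
2 | DUP | []
3 | PUSH 26 | [26]
4 | SUB | [26]
5 | PUSH 84 | [26, 84]
6 | SWAP | [84, 26]

[84, 26]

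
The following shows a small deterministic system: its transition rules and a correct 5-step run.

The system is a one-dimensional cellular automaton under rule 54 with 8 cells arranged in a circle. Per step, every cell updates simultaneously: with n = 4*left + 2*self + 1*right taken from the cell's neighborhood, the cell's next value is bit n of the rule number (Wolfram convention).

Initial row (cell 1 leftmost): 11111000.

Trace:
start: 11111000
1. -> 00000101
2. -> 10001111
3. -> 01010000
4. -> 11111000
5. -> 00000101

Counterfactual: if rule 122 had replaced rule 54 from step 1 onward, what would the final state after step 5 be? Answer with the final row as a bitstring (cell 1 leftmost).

11111101

(re-executing steps 1..5 under rule 122; state before step 1: 11111000)
1. -> 10001101
2. -> 11011111
3. -> 01110000
4. -> 11011000
5. -> 11111101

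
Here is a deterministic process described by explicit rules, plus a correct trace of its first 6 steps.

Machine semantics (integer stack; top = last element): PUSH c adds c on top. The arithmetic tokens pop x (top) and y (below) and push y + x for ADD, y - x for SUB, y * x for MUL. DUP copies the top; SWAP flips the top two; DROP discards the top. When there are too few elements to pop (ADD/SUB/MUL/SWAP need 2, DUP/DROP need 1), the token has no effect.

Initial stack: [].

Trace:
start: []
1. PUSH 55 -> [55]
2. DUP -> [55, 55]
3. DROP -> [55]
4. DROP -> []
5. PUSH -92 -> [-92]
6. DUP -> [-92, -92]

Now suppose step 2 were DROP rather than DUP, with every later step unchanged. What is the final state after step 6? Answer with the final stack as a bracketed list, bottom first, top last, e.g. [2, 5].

[-92, -92]

(re-executing from step 2 with the substitution; state before step 2: [55])
2. DROP -> []
3. DROP -> []
4. DROP -> []
5. PUSH -92 -> [-92]
6. DUP -> [-92, -92]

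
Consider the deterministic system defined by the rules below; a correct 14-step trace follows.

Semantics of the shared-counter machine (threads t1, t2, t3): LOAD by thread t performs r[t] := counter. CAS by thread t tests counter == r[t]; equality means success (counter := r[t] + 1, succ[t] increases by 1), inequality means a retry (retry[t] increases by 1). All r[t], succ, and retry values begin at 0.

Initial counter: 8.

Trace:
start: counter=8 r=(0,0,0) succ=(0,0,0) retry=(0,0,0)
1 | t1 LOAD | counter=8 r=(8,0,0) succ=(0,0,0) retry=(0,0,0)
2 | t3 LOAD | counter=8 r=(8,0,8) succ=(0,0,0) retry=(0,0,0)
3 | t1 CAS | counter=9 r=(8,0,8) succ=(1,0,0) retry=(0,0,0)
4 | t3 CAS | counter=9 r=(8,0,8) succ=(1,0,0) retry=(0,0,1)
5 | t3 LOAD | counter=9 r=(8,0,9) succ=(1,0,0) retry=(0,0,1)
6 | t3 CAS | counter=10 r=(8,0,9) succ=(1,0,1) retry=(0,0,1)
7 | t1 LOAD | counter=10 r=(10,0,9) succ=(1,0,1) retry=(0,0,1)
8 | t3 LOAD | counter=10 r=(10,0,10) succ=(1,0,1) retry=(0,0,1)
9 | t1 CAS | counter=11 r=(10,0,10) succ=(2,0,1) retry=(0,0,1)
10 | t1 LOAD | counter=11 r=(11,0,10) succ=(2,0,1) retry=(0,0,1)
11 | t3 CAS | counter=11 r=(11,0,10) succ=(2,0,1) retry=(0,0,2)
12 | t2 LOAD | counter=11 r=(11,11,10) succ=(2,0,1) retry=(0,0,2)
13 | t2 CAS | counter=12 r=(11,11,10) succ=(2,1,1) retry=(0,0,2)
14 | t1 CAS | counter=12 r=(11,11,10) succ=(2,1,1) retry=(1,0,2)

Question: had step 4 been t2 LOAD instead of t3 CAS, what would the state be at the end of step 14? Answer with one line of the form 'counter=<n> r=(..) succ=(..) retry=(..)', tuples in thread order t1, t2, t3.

counter=12 r=(11,11,10) succ=(2,1,1) retry=(1,0,1)

(re-executing from step 4 with the substitution; state before step 4: counter=9 r=(8,0,8) succ=(1,0,0) retry=(0,0,0))
4 | t2 LOAD | counter=9 r=(8,9,8) succ=(1,0,0) retry=(0,0,0)
5 | t3 LOAD | counter=9 r=(8,9,9) succ=(1,0,0) retry=(0,0,0)
6 | t3 CAS | counter=10 r=(8,9,9) succ=(1,0,1) retry=(0,0,0)
7 | t1 LOAD | counter=10 r=(10,9,9) succ=(1,0,1) retry=(0,0,0)
8 | t3 LOAD | counter=10 r=(10,9,10) succ=(1,0,1) retry=(0,0,0)
9 | t1 CAS | counter=11 r=(10,9,10) succ=(2,0,1) retry=(0,0,0)
10 | t1 LOAD | counter=11 r=(11,9,10) succ=(2,0,1) retry=(0,0,0)
11 | t3 CAS | counter=11 r=(11,9,10) succ=(2,0,1) retry=(0,0,1)
12 | t2 LOAD | counter=11 r=(11,11,10) succ=(2,0,1) retry=(0,0,1)
13 | t2 CAS | counter=12 r=(11,11,10) succ=(2,1,1) retry=(0,0,1)
14 | t1 CAS | counter=12 r=(11,11,10) succ=(2,1,1) retry=(1,0,1)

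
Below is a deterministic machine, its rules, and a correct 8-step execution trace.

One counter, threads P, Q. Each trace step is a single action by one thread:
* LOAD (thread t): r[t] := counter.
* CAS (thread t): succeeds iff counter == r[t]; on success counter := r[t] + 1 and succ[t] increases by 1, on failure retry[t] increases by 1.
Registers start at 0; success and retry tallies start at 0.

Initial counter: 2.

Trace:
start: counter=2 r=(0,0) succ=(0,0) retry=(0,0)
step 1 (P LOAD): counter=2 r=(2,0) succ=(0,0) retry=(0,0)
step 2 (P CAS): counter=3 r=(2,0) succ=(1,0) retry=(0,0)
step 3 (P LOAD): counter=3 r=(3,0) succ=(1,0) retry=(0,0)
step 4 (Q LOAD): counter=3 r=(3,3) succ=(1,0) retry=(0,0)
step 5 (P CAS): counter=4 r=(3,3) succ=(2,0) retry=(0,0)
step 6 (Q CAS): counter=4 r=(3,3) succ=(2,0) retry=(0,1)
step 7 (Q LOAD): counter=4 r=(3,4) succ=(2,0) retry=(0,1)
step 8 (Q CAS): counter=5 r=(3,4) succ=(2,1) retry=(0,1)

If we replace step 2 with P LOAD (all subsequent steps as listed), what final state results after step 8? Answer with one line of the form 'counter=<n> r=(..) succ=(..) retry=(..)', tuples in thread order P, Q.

(re-executing from step 2 with the substitution; state before step 2: counter=2 r=(2,0) succ=(0,0) retry=(0,0))
step 2 (P LOAD): counter=2 r=(2,0) succ=(0,0) retry=(0,0)
step 3 (P LOAD): counter=2 r=(2,0) succ=(0,0) retry=(0,0)
step 4 (Q LOAD): counter=2 r=(2,2) succ=(0,0) retry=(0,0)
step 5 (P CAS): counter=3 r=(2,2) succ=(1,0) retry=(0,0)
step 6 (Q CAS): counter=3 r=(2,2) succ=(1,0) retry=(0,1)
step 7 (Q LOAD): counter=3 r=(2,3) succ=(1,0) retry=(0,1)
step 8 (Q CAS): counter=4 r=(2,3) succ=(1,1) retry=(0,1)

counter=4 r=(2,3) succ=(1,1) retry=(0,1)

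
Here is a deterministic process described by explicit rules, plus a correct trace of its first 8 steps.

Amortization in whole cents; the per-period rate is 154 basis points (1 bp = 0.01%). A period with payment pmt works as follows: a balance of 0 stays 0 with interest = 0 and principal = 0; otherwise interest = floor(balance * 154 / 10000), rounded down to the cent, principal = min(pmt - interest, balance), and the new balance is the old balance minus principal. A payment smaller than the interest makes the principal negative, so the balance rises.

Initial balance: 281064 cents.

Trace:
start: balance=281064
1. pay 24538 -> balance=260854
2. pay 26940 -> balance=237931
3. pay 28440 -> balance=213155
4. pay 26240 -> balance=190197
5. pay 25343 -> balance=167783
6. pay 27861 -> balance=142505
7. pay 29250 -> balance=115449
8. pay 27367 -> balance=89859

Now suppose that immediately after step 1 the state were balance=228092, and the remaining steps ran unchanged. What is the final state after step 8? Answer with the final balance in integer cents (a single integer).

53396

state after step 1 := balance=228092
2. pay 26940 -> balance=204664
3. pay 28440 -> balance=179375
4. pay 26240 -> balance=155897
5. pay 25343 -> balance=132954
6. pay 27861 -> balance=107140
7. pay 29250 -> balance=79539
8. pay 27367 -> balance=53396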